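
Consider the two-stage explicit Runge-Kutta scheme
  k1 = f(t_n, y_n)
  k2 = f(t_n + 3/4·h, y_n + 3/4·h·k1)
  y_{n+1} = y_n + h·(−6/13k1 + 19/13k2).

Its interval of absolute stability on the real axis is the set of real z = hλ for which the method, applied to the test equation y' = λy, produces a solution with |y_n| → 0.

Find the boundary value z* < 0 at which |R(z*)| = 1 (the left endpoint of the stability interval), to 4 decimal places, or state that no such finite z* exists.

On y'=λy, z=hλ:
  k1=λy_n ⇒ h·k1=z·y_n;  k2=λ(1+3/4z)y_n ⇒ h·k2=z(1+3/4z)y_n
  y_{n+1}/y_n = 1 − 6/13z + 19/13z(1+3/4z) = 1 + z + 57/52z²
  R(z) = 1 + z + 57/52z².

Solve |R(x)|<1 on ℝ⁻.
x=-0.99: |R|=1.0843
R=1: x+57/52x²=0 ⇒ x=−52/57=-0.9123; min R=1−1/(4·57/52)=0.7719>−1
Confirm numerically:
  x=-0.759: |R|=0.87247 <1
  x=-0.670: |R|=0.82206 <1
  x=-0.600: |R|=0.79462 <1
  x=-0.396: |R|=0.77589 <1
  x=-1.361: |R|=1.66943 >1
  x=-1.055: |R|=1.16505 >1
So |R|<1 on (-0.9123, 0).

left endpoint -0.9123.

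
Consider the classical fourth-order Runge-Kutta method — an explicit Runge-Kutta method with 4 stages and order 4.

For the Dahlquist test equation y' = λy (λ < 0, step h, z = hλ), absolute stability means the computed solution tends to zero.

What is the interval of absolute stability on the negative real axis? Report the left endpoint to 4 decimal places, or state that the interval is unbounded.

With y'=λy (z=hλ):
  order 4, 4-stage ⇒ R(z)=1+z+z^2/2+z^3/6+z^4/24
  (e.g. R(-1.72)=0.27580, |R|=0.27580)

Need |R(x)|<1, x<0.
x=-1.72: |R|=0.2758
|R(-2.86)|=1.1186 |R(-1.91)|=0.3073 |R(-1.33)|=0.2927
Bisect:
  x_lo=-3.5701 |R|=2.9876  x_hi=-0.2371 |R|=0.7889
  mid=-1.90360 |R|=0.30570 →hi
  mid=-2.73685 |R|=0.92939 →hi
  mid=-3.15348 |R|=1.71263 →lo
  mid=-2.94517 |R|=1.26904 →lo
  mid=-2.84101 |R|=1.08730 →lo
  mid=-2.78893 |R|=1.00550 →lo
  mid=-2.76289 |R|=0.96675 →hi
  mid=-2.77591 |R|=0.98595 →hi
  mid=-2.78242 |R|=0.99568 →hi
  mid=-2.78568 |R|=1.00058 →lo
  ...
  [-2.78547,-2.78527] ⇒ x*=-2.7853
So |R|<1 on (-2.7853, 0).

(-2.7853, 0).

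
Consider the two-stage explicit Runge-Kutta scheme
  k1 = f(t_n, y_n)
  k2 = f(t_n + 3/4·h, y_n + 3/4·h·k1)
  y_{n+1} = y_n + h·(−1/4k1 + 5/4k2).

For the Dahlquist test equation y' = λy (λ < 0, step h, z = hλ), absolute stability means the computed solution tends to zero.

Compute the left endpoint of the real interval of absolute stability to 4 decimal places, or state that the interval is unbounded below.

On y'=λy, z=hλ:
  k1=λy_n ⇒ h·k1=z·y_n;  k2=λ(1+3/4z)y_n ⇒ h·k2=z(1+3/4z)y_n
  y_{n+1}/y_n = 1 − 1/4z + 5/4z(1+3/4z) = 1 + z + 15/16z²
  R(z) = 1 + z + 15/16z².

Solve |R(x)|<1 on ℝ⁻.
x=-1.7: |R|=2.0094
R=1: x+15/16x²=0 ⇒ x=−16/15=-1.0667; min R=1−1/(4·15/16)=0.7333>−1
Confirm numerically:
  x=-0.884: |R|=0.84862 <1
  x=-0.859: |R|=0.83276 <1
  x=-0.591: |R|=0.73645 <1
  x=-1.657: |R|=1.91705 >1
  x=-1.488: |R|=1.58776 >1
  x=-1.250: |R|=1.21484 >1
Stable set (-1.0667, 0).

left endpoint -1.0667.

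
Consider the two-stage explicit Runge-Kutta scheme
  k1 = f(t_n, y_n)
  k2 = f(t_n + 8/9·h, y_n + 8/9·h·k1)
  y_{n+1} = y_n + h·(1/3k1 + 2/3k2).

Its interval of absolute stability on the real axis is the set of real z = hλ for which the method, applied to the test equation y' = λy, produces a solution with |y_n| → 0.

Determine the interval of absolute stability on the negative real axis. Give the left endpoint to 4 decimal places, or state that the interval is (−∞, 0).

Set f=λy, z=hλ:
  k1=λy_n ⇒ h·k1=z·y_n;  k2=λ(1+8/9z)y_n ⇒ h·k2=z(1+8/9z)y_n
  y_{n+1}/y_n = 1 + 1/3z + 2/3z(1+8/9z) = 1 + z + 16/27z²
  Hence R(z) = 1 + z + 16/27z².

Solve |R(x)|<1 on ℝ⁻.
x=-0.4: |R|=0.6948
R=1: x+16/27x²=0 ⇒ x=−27/16=-1.6875; min R=1−1/(4·16/27)=0.5781>−1
Confirm numerically:
  x=-1.218: |R|=0.66113 <1
  x=-1.065: |R|=0.60713 <1
  x=-0.802: |R|=0.57916 <1
  x=-0.692: |R|=0.59177 <1
  x=-2.184: |R|=1.64258 >1
  x=-1.988: |R|=1.35401 >1
Stable set (-1.6875, 0).

z∈(-1.6875,0).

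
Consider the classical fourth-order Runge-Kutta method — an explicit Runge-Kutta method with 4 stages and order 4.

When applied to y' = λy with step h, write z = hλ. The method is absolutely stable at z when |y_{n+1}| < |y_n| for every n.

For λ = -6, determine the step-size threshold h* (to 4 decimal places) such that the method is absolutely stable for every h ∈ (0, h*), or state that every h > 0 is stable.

(-2.7853,0); λ=-6 ⇒ h* = 0.4642.

Test eqn y'=λy, z=hλ:
  order 4, 4-stage ⇒ R(z)=1+z+z^2/2+z^3/6+z^4/24
  (e.g. R(-1.37)=0.28667, |R|=0.28667)

Solve |R(x)|<1 on ℝ⁻.
x=-1.37: |R|=0.2867
|R(-2.09)|=0.3675 |R(-1.46)|=0.2764 |R(-1.04)|=0.3621
Bisect:
  x_lo=-3.5835 |R|=3.0387  x_hi=-0.2368 |R|=0.7892
  mid=-1.91015 |R|=0.30730 →hi
  mid=-2.74683 |R|=0.94355 →hi
  mid=-3.16517 |R|=1.74098 →lo
  mid=-2.95600 |R|=1.28940 →lo
  mid=-2.85142 |R|=1.10436 →lo
  mid=-2.79913 |R|=1.02106 →lo
  mid=-2.77298 |R|=0.98159 →hi
  mid=-2.78605 |R|=1.00115 →lo
  ...
  [-2.78544,-2.78524] ⇒ x*=-2.7853
Stable set (-2.7853, 0).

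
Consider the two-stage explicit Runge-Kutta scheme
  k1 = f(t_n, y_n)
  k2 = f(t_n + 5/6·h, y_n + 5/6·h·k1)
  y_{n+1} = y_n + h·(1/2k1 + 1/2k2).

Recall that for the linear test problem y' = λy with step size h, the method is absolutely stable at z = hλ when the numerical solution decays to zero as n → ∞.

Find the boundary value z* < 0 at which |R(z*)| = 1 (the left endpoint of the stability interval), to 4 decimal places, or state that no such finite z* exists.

z* = -2.4000.

On y'=λy, z=hλ:
  k1=λy_n ⇒ h·k1=z·y_n;  k2=λ(1+5/6z)y_n ⇒ h·k2=z(1+5/6z)y_n
  y_{n+1}/y_n = 1 + 1/2z + 1/2z(1+5/6z) = 1 + z + 5/12z²
  Hence R(z) = 1 + z + 5/12z².

Boundary: |R(x)|=1, x<0.
x=-0.96: |R|=0.4240
R=1: x+5/12x²=0 ⇒ x=−12/5=-2.4000; min R=1−1/(4·5/12)=0.4000>−1
Confirm numerically:
  x=-1.724: |R|=0.51441 <1
  x=-1.659: |R|=0.48778 <1
  x=-1.617: |R|=0.47245 <1
  x=-1.005: |R|=0.41584 <1
  x=-2.935: |R|=1.65426 >1
  x=-2.565: |R|=1.17634 >1
So |R|<1 on (-2.4000, 0).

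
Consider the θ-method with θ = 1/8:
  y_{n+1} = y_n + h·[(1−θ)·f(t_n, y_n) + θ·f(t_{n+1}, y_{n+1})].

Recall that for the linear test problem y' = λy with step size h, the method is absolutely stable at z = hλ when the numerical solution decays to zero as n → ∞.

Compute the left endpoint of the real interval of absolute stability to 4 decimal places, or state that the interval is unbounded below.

With y'=λy (z=hλ):
  y_{n+1} = y_n + z·[7/8·y_n + 1/8·y_{n+1}] ⇒ (1 − 1/8z)y_{n+1} = (1 + 7/8z)y_n
  R(z) = (1 + 7/8z)/(1 − 1/8z).

Need |R(x)|<1, x<0.
x=-1.66: |R|=0.3747
R=−1: 1+7/8x = −1+1/8x ⇒ -3/4x=2 ⇒ x=2/(-3/4)=-2.6667
Confirm numerically:
  x=-2.108: |R|=0.66838 <1
  x=-1.967: |R|=0.57881 <1
  x=-1.871: |R|=0.51636 <1
  x=-1.672: |R|=0.38296 <1
  x=-3.162: |R|=1.26626 >1
  x=-3.082: |R|=1.22487 >1
So |R|<1 on (-2.6667, 0).

left endpoint -2.6667.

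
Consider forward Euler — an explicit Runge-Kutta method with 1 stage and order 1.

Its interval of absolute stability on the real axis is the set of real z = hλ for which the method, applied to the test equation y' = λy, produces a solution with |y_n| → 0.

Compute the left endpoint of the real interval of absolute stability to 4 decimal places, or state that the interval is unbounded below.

With y'=λy (z=hλ):
  order 1, 1-stage ⇒ R(z)=1+z
  (e.g. R(-1.18)=-0.18000, |R|=0.18000)

Boundary: |R(x)|=1, x<0.
x=-1.18: |R|=0.1800
|R(-1.49)|=0.4900 |R(-1.08)|=0.0800 |R(-0.99)|=0.0100
Bisect:
  x_lo=-2.6479 |R|=1.6479  x_hi=-0.3295 |R|=0.6705
  mid=-1.48875 |R|=0.48875 →hi
  mid=-2.06835 |R|=1.06835 →lo
  mid=-1.77855 |R|=0.77855 →hi
  mid=-1.92345 |R|=0.92345 →hi
  mid=-1.99590 |R|=0.99590 →hi
  mid=-2.03212 |R|=1.03212 →lo
  mid=-2.01401 |R|=1.01401 →lo
  ...
  [-2.00014,-2.00000] ⇒ x*=-2.0000
Stable set (-2.0000, 0).

left endpoint -2.0000.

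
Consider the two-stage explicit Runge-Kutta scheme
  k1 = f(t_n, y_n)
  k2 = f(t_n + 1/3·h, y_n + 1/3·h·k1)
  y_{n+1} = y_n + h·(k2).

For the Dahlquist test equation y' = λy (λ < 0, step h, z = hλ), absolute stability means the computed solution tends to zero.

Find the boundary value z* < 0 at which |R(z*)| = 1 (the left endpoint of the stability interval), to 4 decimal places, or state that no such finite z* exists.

left endpoint -3.0000.

Test eqn y'=λy, z=hλ:
  k1=λy_n ⇒ h·k1=z·y_n;  k2=λ(1+1/3z)y_n ⇒ h·k2=z(1+1/3z)y_n
  y_{n+1}/y_n = 1 + z(1+1/3z) = 1 + z + 1/3z²
  so R(z) = 1 + z + 1/3z².

Boundary: |R(x)|=1, x<0.
x=-0.88: |R|=0.3781
R=1: x+1/3x²=0 ⇒ x=−3=-3.0000; min R=1−1/(4·1/3)=0.2500>−1
Confirm numerically:
  x=-2.399: |R|=0.51940 <1
  x=-2.132: |R|=0.38314 <1
  x=-1.983: |R|=0.32776 <1
  x=-3.076: |R|=1.07793 >1
  x=-3.024: |R|=1.02419 >1
Interval (-3.0000, 0).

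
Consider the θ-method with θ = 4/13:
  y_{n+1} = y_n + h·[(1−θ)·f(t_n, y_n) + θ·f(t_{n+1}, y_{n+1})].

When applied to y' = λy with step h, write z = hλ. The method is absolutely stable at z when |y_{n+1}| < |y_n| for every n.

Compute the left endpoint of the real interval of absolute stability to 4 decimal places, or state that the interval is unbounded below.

Set f=λy, z=hλ:
  y_{n+1} = y_n + z·[9/13·y_n + 4/13·y_{n+1}] ⇒ (1 − 4/13z)y_{n+1} = (1 + 9/13z)y_n
  so R(z) = (1 + 9/13z)/(1 − 4/13z).

Solve |R(x)|<1 on ℝ⁻.
x=-1.65: |R|=0.0944
R=−1: 1+9/13x = −1+4/13x ⇒ -5/13x=2 ⇒ x=2/(-5/13)=-5.2000
Confirm numerically:
  x=-5.035: |R|=0.97511 <1
  x=-4.011: |R|=0.79531 <1
  x=-2.308: |R|=0.34959 <1
  x=-5.415: |R|=1.03102 >1
  x=-5.282: |R|=1.01201 >1
Interval (-5.2000, 0).

left endpoint -5.2000.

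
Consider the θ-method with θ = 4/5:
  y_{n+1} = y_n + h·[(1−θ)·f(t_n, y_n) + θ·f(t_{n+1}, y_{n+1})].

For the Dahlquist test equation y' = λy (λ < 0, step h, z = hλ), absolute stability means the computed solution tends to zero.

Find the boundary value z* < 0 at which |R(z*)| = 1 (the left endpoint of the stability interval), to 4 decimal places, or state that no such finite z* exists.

Test eqn y'=λy, z=hλ:
  y_{n+1} = y_n + z·[1/5·y_n + 4/5·y_{n+1}] ⇒ (1 − 4/5z)y_{n+1} = (1 + 1/5z)y_n
  Hence R(z) = (1 + 1/5z)/(1 − 4/5z).

Find x<0 with |R(x)|<1.
x=-1.31: |R|=0.3604
x=-2: |R|=0.2308
x=-10: |R|=0.1111
x=-100: |R|=0.2346
θ=4/5≥1/2 ⇒ |1+1/5x|<|1−4/5x| ∀x<0 ⇒ unbounded interval.

unbounded; (−∞, 0).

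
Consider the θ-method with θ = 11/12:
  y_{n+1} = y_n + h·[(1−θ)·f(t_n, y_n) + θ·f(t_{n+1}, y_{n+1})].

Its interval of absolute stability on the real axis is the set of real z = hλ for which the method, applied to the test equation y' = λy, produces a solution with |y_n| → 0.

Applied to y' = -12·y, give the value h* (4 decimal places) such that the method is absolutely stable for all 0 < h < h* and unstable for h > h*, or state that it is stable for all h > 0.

Test eqn y'=λy, z=hλ:
  y_{n+1} = y_n + z·[1/12·y_n + 11/12·y_{n+1}] ⇒ (1 − 11/12z)y_{n+1} = (1 + 1/12z)y_n
  so R(z) = (1 + 1/12z)/(1 − 11/12z).

Boundary: |R(x)|=1, x<0.
x=-0.63: |R|=0.6006
x=-2: |R|=0.2941
x=-10: |R|=0.0164
x=-100: |R|=0.0791
θ=11/12≥1/2 ⇒ |1+1/12x|<|1−11/12x| ∀x<0 ⇒ unbounded interval.

interval (−∞, 0). Any h>0 works for λ=-12.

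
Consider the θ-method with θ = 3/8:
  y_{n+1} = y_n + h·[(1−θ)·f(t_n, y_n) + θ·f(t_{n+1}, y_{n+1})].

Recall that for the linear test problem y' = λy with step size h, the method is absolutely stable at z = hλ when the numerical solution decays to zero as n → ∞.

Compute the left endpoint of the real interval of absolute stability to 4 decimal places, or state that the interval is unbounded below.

Set f=λy, z=hλ:
  y_{n+1} = y_n + z·[5/8·y_n + 3/8·y_{n+1}] ⇒ (1 − 3/8z)y_{n+1} = (1 + 5/8z)y_n
  R(z) = (1 + 5/8z)/(1 − 3/8z).

Boundary: |R(x)|=1, x<0.
x=-1.12: |R|=0.2113
R=−1: 1+5/8x = −1+3/8x ⇒ -1/4x=2 ⇒ x=2/(-1/4)=-8.0000
Confirm numerically:
  x=-6.300: |R|=0.87361 <1
  x=-4.568: |R|=0.68374 <1
  x=-4.217: |R|=0.63363 <1
  x=-3.990: |R|=0.59840 <1
  x=-8.533: |R|=1.03173 >1
  x=-8.501: |R|=1.02991 >1
Interval (-8.0000, 0).

left endpoint -8.0000.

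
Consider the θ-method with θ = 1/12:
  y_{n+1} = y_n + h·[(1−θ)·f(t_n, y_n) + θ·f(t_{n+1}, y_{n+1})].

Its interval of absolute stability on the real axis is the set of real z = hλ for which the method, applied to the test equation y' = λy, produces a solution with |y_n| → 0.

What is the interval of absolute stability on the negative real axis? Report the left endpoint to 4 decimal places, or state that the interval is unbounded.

On y'=λy, z=hλ:
  y_{n+1} = y_n + z·[11/12·y_n + 1/12·y_{n+1}] ⇒ (1 − 1/12z)y_{n+1} = (1 + 11/12z)y_n
  so R(z) = (1 + 11/12z)/(1 − 1/12z).

Find x<0 with |R(x)|<1.
x=-0.76: |R|=0.2853
R=−1: 1+11/12x = −1+1/12x ⇒ -5/6x=2 ⇒ x=2/(-5/6)=-2.4000
Confirm numerically:
  x=-2.123: |R|=0.80387 <1
  x=-1.905: |R|=0.64401 <1
  x=-1.861: |R|=0.61114 <1
  x=-1.665: |R|=0.46213 <1
  x=-2.989: |R|=1.39295 >1
  x=-2.692: |R|=1.19875 >1
  x=-2.540: |R|=1.09629 >1
Stable set (-2.4000, 0).

(-2.4000, 0).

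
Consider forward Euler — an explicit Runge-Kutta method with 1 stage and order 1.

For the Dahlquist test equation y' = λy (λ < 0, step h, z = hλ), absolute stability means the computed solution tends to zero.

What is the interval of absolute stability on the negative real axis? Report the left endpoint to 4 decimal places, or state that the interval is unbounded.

On y'=λy, z=hλ:
  order 1, 1-stage ⇒ R(z)=1+z
  (e.g. R(-1.3)=-0.30000, |R|=0.30000)

Solve |R(x)|<1 on ℝ⁻.
x=-1.3: |R|=0.3000
|R(-2.01)|=1.0100 |R(-1.44)|=0.4400 |R(-0.78)|=0.2200
Bisect:
  x_lo=-2.7005 |R|=1.7005  x_hi=-0.2079 |R|=0.7921
  mid=-1.45418 |R|=0.45418 →hi
  mid=-2.07734 |R|=1.07734 →lo
  mid=-1.76576 |R|=0.76576 →hi
  mid=-1.92155 |R|=0.92155 →hi
  mid=-1.99944 |R|=0.99944 →hi
  mid=-2.03839 |R|=1.03839 →lo
  mid=-2.01892 |R|=1.01892 →lo
  mid=-2.00918 |R|=1.00918 →lo
  mid=-2.00431 |R|=1.00431 →lo
  ...
  [-2.00005,-1.99990] ⇒ x*=-2.0000
Interval (-2.0000, 0).

(-2.0000, 0).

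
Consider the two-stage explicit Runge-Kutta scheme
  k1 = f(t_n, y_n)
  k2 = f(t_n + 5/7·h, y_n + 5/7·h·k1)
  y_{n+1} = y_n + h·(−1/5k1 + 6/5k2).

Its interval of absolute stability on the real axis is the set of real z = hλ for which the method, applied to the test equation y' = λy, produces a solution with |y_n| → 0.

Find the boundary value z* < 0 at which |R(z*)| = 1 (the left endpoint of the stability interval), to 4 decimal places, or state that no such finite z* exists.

left endpoint -1.1667.

Set f=λy, z=hλ:
  k1=λy_n ⇒ h·k1=z·y_n;  k2=λ(1+5/7z)y_n ⇒ h·k2=z(1+5/7z)y_n
  y_{n+1}/y_n = 1 − 1/5z + 6/5z(1+5/7z) = 1 + z + 6/7z²
  ⇒ R(z) = 1 + z + 6/7z².

Find x<0 with |R(x)|<1.
x=-1.59: |R|=1.5769
R=1: x+6/7x²=0 ⇒ x=−7/6=-1.1667; min R=1−1/(4·6/7)=0.7083>−1
Confirm numerically:
  x=-1.001: |R|=0.85786 <1
  x=-0.979: |R|=0.84252 <1
  x=-0.968: |R|=0.83516 <1
  x=-1.520: |R|=1.46034 >1
  x=-1.343: |R|=1.20298 >1
  x=-1.248: |R|=1.08700 >1
So |R|<1 on (-1.1667, 0).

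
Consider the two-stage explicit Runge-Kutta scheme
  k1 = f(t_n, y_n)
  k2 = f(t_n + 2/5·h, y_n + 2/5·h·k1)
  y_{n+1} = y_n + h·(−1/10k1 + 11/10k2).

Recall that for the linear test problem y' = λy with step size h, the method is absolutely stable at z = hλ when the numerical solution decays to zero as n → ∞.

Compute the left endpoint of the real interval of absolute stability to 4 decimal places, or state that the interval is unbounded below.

Test eqn y'=λy, z=hλ:
  k1=λy_n ⇒ h·k1=z·y_n;  k2=λ(1+2/5z)y_n ⇒ h·k2=z(1+2/5z)y_n
  y_{n+1}/y_n = 1 − 1/10z + 11/10z(1+2/5z) = 1 + z + 11/25z²
  Hence R(z) = 1 + z + 11/25z².

Solve |R(x)|<1 on ℝ⁻.
x=-0.84: |R|=0.4705
R=1: x+11/25x²=0 ⇒ x=−25/11=-2.2727; min R=1−1/(4·11/25)=0.4318>−1
Confirm numerically:
  x=-2.084: |R|=0.82694 <1
  x=-1.622: |R|=0.53559 <1
  x=-1.553: |R|=0.50820 <1
  x=-1.321: |R|=0.44682 <1
  x=-2.842: |R|=1.71186 >1
  x=-2.803: |R|=1.65400 >1
  x=-2.572: |R|=1.33868 >1
Interval (-2.2727, 0).

left endpoint -2.2727.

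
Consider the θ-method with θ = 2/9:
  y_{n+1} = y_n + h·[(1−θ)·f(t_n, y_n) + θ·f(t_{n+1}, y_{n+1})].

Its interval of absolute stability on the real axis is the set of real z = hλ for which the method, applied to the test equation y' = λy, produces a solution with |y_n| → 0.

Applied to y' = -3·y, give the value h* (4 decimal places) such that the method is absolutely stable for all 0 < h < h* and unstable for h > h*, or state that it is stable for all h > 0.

(-3.6000,0); λ=-3 ⇒ h* = (18/5)/3 = 1.2000.

On y'=λy, z=hλ:
  y_{n+1} = y_n + z·[7/9·y_n + 2/9·y_{n+1}] ⇒ (1 − 2/9z)y_{n+1} = (1 + 7/9z)y_n
  R(z) = (1 + 7/9z)/(1 − 2/9z).

Solve |R(x)|<1 on ℝ⁻.
x=-1.18: |R|=0.0651
R=−1: 1+7/9x = −1+2/9x ⇒ -5/9x=2 ⇒ x=2/(-5/9)=-3.6000
Confirm numerically:
  x=-2.907: |R|=0.76610 <1
  x=-2.734: |R|=0.70072 <1
  x=-2.568: |R|=0.63497 <1
  x=-2.094: |R|=0.42903 <1
  x=-4.007: |R|=1.11961 >1
  x=-3.948: |R|=1.10298 >1
  x=-3.677: |R|=1.02354 >1
Interval (-3.6000, 0).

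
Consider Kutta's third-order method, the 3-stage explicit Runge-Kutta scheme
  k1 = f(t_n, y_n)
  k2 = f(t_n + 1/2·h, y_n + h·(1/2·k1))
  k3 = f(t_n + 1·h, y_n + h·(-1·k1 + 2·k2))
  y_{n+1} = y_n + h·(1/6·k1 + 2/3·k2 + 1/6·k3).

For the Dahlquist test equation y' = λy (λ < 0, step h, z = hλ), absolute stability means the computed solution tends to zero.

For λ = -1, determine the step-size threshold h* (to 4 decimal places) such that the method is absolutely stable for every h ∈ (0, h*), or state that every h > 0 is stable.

Set f=λy, z=hλ:
  order 3, 3-stage ⇒ R(z)=1+z+z^2/2+z^3/6
  (e.g. R(-0.33)=0.71846, |R|=0.71846)

Find x<0 with |R(x)|<1.
x=-0.33: |R|=0.7185
|R(-2.35)|=0.7517 |R(-2.28)|=0.6562 |R(-2.13)|=0.4721
Bisect:
  x_lo=-3.1036 |R|=2.2698  x_hi=-0.2997 |R|=0.7407
  mid=-1.70163 |R|=0.07505 →hi
  mid=-2.40260 |R|=0.82785 →hi
  mid=-2.75309 |R|=1.44118 →lo
  mid=-2.57784 |R|=1.11029 →lo
  mid=-2.49022 |R|=0.96335 →hi
  mid=-2.53403 |R|=1.03535 →lo
  mid=-2.51213 |R|=0.99898 →hi
  ...
  [-2.51281,-2.51264] ⇒ x*=-2.5127
So |R|<1 on (-2.5127, 0).

(-2.5127,0); λ=-1 ⇒ h* = 2.5127.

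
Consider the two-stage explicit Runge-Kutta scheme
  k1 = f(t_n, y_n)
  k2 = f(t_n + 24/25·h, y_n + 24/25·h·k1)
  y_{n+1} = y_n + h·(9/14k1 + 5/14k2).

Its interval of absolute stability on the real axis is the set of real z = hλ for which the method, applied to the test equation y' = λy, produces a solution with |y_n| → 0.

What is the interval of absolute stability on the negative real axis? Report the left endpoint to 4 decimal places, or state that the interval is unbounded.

Test eqn y'=λy, z=hλ:
  k1=λy_n ⇒ h·k1=z·y_n;  k2=λ(1+24/25z)y_n ⇒ h·k2=z(1+24/25z)y_n
  y_{n+1}/y_n = 1 + 9/14z + 5/14z(1+24/25z) = 1 + z + 12/35z²
  R(z) = 1 + z + 12/35z².

Solve |R(x)|<1 on ℝ⁻.
x=-1.32: |R|=0.2774
R=1: x+12/35x²=0 ⇒ x=−35/12=-2.9167; min R=1−1/(4·12/35)=0.2708>−1
Confirm numerically:
  x=-2.576: |R|=0.69912 <1
  x=-2.520: |R|=0.65728 <1
  x=-1.387: |R|=0.27258 <1
  x=-1.343: |R|=0.27539 <1
  x=-3.177: |R|=1.28357 >1
  x=-2.997: |R|=1.08255 >1
Interval (-2.9167, 0).

(-2.9167, 0).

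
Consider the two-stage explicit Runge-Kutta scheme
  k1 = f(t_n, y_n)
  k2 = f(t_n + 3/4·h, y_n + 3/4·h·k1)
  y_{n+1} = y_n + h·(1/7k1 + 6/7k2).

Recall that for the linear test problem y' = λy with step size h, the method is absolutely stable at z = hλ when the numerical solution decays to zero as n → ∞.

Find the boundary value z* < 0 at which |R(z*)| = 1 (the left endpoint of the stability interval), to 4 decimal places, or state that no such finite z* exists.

On y'=λy, z=hλ:
  k1=λy_n ⇒ h·k1=z·y_n;  k2=λ(1+3/4z)y_n ⇒ h·k2=z(1+3/4z)y_n
  y_{n+1}/y_n = 1 + 1/7z + 6/7z(1+3/4z) = 1 + z + 9/14z²
  so R(z) = 1 + z + 9/14z².

Find x<0 with |R(x)|<1.
x=-1.19: |R|=0.7204
R=1: x+9/14x²=0 ⇒ x=−14/9=-1.5556; min R=1−1/(4·9/14)=0.6111>−1
Confirm numerically:
  x=-1.488: |R|=0.93538 <1
  x=-1.480: |R|=0.92811 <1
  x=-1.275: |R|=0.77004 <1
  x=-1.152: |R|=0.70114 <1
  x=-2.131: |R|=1.78832 >1
  x=-1.764: |R|=1.23638 >1
  x=-1.627: |R|=1.07473 >1
Stable set (-1.5556, 0).

z* = -1.5556.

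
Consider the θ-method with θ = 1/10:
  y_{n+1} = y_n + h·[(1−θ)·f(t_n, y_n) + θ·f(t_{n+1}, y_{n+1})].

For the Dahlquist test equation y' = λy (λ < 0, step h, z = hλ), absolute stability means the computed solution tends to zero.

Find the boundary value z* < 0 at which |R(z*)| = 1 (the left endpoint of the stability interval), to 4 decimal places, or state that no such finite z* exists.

z* = -2.5000.

Test eqn y'=λy, z=hλ:
  y_{n+1} = y_n + z·[9/10·y_n + 1/10·y_{n+1}] ⇒ (1 − 1/10z)y_{n+1} = (1 + 9/10z)y_n
  ⇒ R(z) = (1 + 9/10z)/(1 − 1/10z).

Need |R(x)|<1, x<0.
x=-1.06: |R|=0.0416
R=−1: 1+9/10x = −1+1/10x ⇒ -4/5x=2 ⇒ x=2/(-4/5)=-2.5000
Confirm numerically:
  x=-1.945: |R|=0.62830 <1
  x=-1.465: |R|=0.27780 <1
  x=-1.154: |R|=0.03461 <1
  x=-1.134: |R|=0.01850 <1
  x=-2.907: |R|=1.25227 >1
  x=-2.833: |R|=1.20759 >1
  x=-2.693: |R|=1.12164 >1
Stable set (-2.5000, 0).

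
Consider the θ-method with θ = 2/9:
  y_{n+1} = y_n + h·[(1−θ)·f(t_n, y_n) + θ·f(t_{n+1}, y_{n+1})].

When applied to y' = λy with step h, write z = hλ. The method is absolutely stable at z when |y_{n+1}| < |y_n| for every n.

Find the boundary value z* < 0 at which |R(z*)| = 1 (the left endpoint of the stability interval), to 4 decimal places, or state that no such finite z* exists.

left endpoint -3.6000.

With y'=λy (z=hλ):
  y_{n+1} = y_n + z·[7/9·y_n + 2/9·y_{n+1}] ⇒ (1 − 2/9z)y_{n+1} = (1 + 7/9z)y_n
  so R(z) = (1 + 7/9z)/(1 − 2/9z).

Find x<0 with |R(x)|<1.
x=-0.98: |R|=0.1953
R=−1: 1+7/9x = −1+2/9x ⇒ -5/9x=2 ⇒ x=2/(-5/9)=-3.6000
Confirm numerically:
  x=-3.042: |R|=0.81504 <1
  x=-2.583: |R|=0.64104 <1
  x=-2.355: |R|=0.54595 <1
  x=-4.056: |R|=1.13324 >1
  x=-3.909: |R|=1.09187 >1
  x=-3.765: |R|=1.04991 >1
So |R|<1 on (-3.6000, 0).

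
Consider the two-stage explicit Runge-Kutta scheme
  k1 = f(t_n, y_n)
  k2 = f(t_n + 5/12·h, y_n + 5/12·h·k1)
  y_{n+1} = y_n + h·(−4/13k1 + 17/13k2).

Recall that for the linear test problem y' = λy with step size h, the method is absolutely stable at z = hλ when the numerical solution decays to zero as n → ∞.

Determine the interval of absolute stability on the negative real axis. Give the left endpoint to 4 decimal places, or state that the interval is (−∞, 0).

On y'=λy, z=hλ:
  k1=λy_n ⇒ h·k1=z·y_n;  k2=λ(1+5/12z)y_n ⇒ h·k2=z(1+5/12z)y_n
  y_{n+1}/y_n = 1 − 4/13z + 17/13z(1+5/12z) = 1 + z + 85/156z²
  Hence R(z) = 1 + z + 85/156z².

Need |R(x)|<1, x<0.
x=-1.48: |R|=0.7135
R=1: x+85/156x²=0 ⇒ x=−156/85=-1.8353; min R=1−1/(4·85/156)=0.5412>−1
Confirm numerically:
  x=-1.751: |R|=0.91958 <1
  x=-1.688: |R|=0.86453 <1
  x=-1.227: |R|=0.59332 <1
  x=-0.742: |R|=0.55799 <1
  x=-2.100: |R|=1.30288 >1
  x=-1.990: |R|=1.16775 >1
Stable set (-1.8353, 0).

(-1.8353, 0).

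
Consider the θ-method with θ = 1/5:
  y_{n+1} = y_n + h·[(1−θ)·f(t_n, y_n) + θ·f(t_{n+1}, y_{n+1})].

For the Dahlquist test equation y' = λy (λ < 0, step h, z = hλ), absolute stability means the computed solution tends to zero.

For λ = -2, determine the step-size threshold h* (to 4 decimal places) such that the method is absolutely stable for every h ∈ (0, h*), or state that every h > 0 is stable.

With y'=λy (z=hλ):
  y_{n+1} = y_n + z·[4/5·y_n + 1/5·y_{n+1}] ⇒ (1 − 1/5z)y_{n+1} = (1 + 4/5z)y_n
  Hence R(z) = (1 + 4/5z)/(1 − 1/5z).

Boundary: |R(x)|=1, x<0.
x=-0.94: |R|=0.2088
R=−1: 1+4/5x = −1+1/5x ⇒ -3/5x=2 ⇒ x=2/(-3/5)=-3.3333
Confirm numerically:
  x=-2.877: |R|=0.82620 <1
  x=-2.412: |R|=0.62709 <1
  x=-1.914: |R|=0.38415 <1
  x=-3.762: |R|=1.14677 >1
  x=-3.717: |R|=1.13204 >1
Interval (-3.3333, 0).

(-3.3333,0); λ=-2 ⇒ h* = (10/3)/2 = 1.6667.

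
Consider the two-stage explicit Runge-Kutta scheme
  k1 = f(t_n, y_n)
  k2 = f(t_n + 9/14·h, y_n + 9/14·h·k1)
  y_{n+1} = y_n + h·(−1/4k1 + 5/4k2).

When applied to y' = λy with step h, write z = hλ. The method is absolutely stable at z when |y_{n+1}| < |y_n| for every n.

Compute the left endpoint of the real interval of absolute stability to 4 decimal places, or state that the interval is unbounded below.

Set f=λy, z=hλ:
  k1=λy_n ⇒ h·k1=z·y_n;  k2=λ(1+9/14z)y_n ⇒ h·k2=z(1+9/14z)y_n
  y_{n+1}/y_n = 1 − 1/4z + 5/4z(1+9/14z) = 1 + z + 45/56z²
  so R(z) = 1 + z + 45/56z².

Solve |R(x)|<1 on ℝ⁻.
x=-1.13: |R|=0.8961
R=1: x+45/56x²=0 ⇒ x=−56/45=-1.2444; min R=1−1/(4·45/56)=0.6889>−1
Confirm numerically:
  x=-1.200: |R|=0.95714 <1
  x=-0.838: |R|=0.72630 <1
  x=-0.533: |R|=0.69529 <1
  x=-1.657: |R|=1.54933 >1
  x=-1.568: |R|=1.40768 >1
So |R|<1 on (-1.2444, 0).

left endpoint -1.2444.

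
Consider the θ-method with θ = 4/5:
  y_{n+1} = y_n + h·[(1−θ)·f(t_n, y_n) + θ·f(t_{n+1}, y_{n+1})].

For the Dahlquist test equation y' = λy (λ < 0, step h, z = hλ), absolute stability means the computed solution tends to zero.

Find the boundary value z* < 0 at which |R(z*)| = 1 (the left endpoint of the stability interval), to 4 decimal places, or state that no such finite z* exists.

interval (−∞, 0).

Test eqn y'=λy, z=hλ:
  y_{n+1} = y_n + z·[1/5·y_n + 4/5·y_{n+1}] ⇒ (1 − 4/5z)y_{n+1} = (1 + 1/5z)y_n
  ⇒ R(z) = (1 + 1/5z)/(1 − 4/5z).

Solve |R(x)|<1 on ℝ⁻.
x=-1.31: |R|=0.3604
x=-2: |R|=0.2308
x=-10: |R|=0.1111
x=-100: |R|=0.2346
θ=4/5≥1/2 ⇒ |1+1/5x|<|1−4/5x| ∀x<0 ⇒ unbounded interval.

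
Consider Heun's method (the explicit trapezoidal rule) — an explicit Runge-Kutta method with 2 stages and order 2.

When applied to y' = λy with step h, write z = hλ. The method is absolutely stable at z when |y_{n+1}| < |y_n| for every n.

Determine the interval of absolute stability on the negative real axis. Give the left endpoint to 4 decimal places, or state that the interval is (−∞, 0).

(-2.0000, 0).

Test eqn y'=λy, z=hλ:
  order 2, 2-stage ⇒ R(z)=1+z+z^2/2
  (e.g. R(-0.32)=0.73120, |R|=0.73120)

Find x<0 with |R(x)|<1.
x=-0.32: |R|=0.7312
|R(-1.87)|=0.8785 |R(-1.4)|=0.5800 |R(-1.15)|=0.5112
Bisect:
  x_lo=-2.3846 |R|=1.4585  x_hi=-0.2280 |R|=0.7980
  mid=-1.30630 |R|=0.54691 →hi
  mid=-1.84544 |R|=0.85739 →hi
  mid=-2.11501 |R|=1.12163 →lo
  mid=-1.98023 |R|=0.98042 →hi
  mid=-2.04762 |R|=1.04876 →lo
  mid=-2.01393 |R|=1.01402 →lo
  mid=-1.99708 |R|=0.99708 →hi
  mid=-2.00550 |R|=1.00552 →lo
  mid=-2.00129 |R|=1.00129 →lo
  ...
  [-2.00010,-1.99997] ⇒ x*=-2.0000
So |R|<1 on (-2.0000, 0).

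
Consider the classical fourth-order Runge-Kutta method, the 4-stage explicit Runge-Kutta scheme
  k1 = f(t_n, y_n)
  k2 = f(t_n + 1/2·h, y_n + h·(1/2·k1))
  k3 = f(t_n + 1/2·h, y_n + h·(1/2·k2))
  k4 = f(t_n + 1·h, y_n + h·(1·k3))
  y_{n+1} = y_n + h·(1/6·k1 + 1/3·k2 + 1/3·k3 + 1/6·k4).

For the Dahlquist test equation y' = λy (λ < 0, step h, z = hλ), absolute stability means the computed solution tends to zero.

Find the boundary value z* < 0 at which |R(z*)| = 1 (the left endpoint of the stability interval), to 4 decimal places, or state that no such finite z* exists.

With y'=λy (z=hλ):
  order 4, 4-stage ⇒ R(z)=1+z+z^2/2+z^3/6+z^4/24
  (e.g. R(-0.39)=0.67713, |R|=0.67713)

Solve |R(x)|<1 on ℝ⁻.
x=-0.39: |R|=0.6771
|R(-3.13)|=1.6569 |R(-2.19)|=0.4159 |R(-0.77)|=0.4650
Bisect:
  x_lo=-3.5128 |R|=2.7773  x_hi=-0.3512 |R|=0.7039
  mid=-1.93201 |R|=0.31293 →hi
  mid=-2.72243 |R|=0.90928 →hi
  mid=-3.11763 |R|=1.62812 →lo
  mid=-2.92003 |R|=1.22289 →lo
  mid=-2.82123 |R|=1.05554 →lo
  mid=-2.77183 |R|=0.97989 →hi
  mid=-2.79653 |R|=1.01707 →lo
  mid=-2.78418 |R|=0.99832 →hi
  mid=-2.79035 |R|=1.00765 →lo
  ...
  [-2.78533,-2.78514] ⇒ x*=-2.7853
Stable set (-2.7853, 0).

z* = -2.7853.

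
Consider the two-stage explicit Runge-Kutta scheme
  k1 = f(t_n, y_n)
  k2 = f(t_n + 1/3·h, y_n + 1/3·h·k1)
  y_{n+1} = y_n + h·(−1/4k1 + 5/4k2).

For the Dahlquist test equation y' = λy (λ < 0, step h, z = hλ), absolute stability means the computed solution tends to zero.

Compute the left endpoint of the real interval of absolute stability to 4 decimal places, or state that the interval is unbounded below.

Test eqn y'=λy, z=hλ:
  k1=λy_n ⇒ h·k1=z·y_n;  k2=λ(1+1/3z)y_n ⇒ h·k2=z(1+1/3z)y_n
  y_{n+1}/y_n = 1 − 1/4z + 5/4z(1+1/3z) = 1 + z + 5/12z²
  ⇒ R(z) = 1 + z + 5/12z².

Boundary: |R(x)|=1, x<0.
x=-1.24: |R|=0.4007
R=1: x+5/12x²=0 ⇒ x=−12/5=-2.4000; min R=1−1/(4·5/12)=0.4000>−1
Confirm numerically:
  x=-2.260: |R|=0.86817 <1
  x=-2.047: |R|=0.69892 <1
  x=-1.354: |R|=0.40988 <1
  x=-2.987: |R|=1.73057 >1
  x=-2.485: |R|=1.08801 >1
  x=-2.483: |R|=1.08587 >1
So |R|<1 on (-2.4000, 0).

z* = -2.4000.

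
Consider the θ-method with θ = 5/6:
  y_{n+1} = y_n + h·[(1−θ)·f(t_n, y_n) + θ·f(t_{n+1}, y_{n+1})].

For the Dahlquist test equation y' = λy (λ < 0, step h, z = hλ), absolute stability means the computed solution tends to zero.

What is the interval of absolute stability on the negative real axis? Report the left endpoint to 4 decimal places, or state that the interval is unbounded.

Test eqn y'=λy, z=hλ:
  y_{n+1} = y_n + z·[1/6·y_n + 5/6·y_{n+1}] ⇒ (1 − 5/6z)y_{n+1} = (1 + 1/6z)y_n
  ⇒ R(z) = (1 + 1/6z)/(1 − 5/6z).

Need |R(x)|<1, x<0.
x=-1.32: |R|=0.3714
x=-2: |R|=0.2500
x=-10: |R|=0.0714
x=-100: |R|=0.1858
θ=5/6≥1/2 ⇒ |1+1/6x|<|1−5/6x| ∀x<0 ⇒ stable on all of ℝ⁻.

(−∞, 0) — no finite endpoint.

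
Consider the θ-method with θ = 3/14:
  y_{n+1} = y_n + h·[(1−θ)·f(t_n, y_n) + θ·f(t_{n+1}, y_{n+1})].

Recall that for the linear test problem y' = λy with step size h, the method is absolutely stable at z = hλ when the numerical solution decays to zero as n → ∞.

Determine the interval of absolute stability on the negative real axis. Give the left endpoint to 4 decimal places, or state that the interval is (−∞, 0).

Test eqn y'=λy, z=hλ:
  y_{n+1} = y_n + z·[11/14·y_n + 3/14·y_{n+1}] ⇒ (1 − 3/14z)y_{n+1} = (1 + 11/14z)y_n
  R(z) = (1 + 11/14z)/(1 − 3/14z).

Solve |R(x)|<1 on ℝ⁻.
x=-0.74: |R|=0.3613
R=−1: 1+11/14x = −1+3/14x ⇒ -4/7x=2 ⇒ x=2/(-4/7)=-3.5000
Confirm numerically:
  x=-3.405: |R|=0.96861 <1
  x=-3.163: |R|=0.88522 <1
  x=-2.358: |R|=0.56648 <1
  x=-2.332: |R|=0.55496 <1
  x=-4.084: |R|=1.17797 >1
  x=-3.998: |R|=1.15327 >1
Interval (-3.5000, 0).

(-3.5000, 0).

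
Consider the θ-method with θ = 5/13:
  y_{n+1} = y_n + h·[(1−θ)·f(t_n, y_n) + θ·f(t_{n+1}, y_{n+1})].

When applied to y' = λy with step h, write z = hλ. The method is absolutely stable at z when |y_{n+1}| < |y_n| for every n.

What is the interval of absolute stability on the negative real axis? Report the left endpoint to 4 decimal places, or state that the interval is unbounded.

(-8.6667, 0).

Test eqn y'=λy, z=hλ:
  y_{n+1} = y_n + z·[8/13·y_n + 5/13·y_{n+1}] ⇒ (1 − 5/13z)y_{n+1} = (1 + 8/13z)y_n
  so R(z) = (1 + 8/13z)/(1 − 5/13z).

Solve |R(x)|<1 on ℝ⁻.
x=-1.29: |R|=0.1378
R=−1: 1+8/13x = −1+5/13x ⇒ -3/13x=2 ⇒ x=2/(-3/13)=-8.6667
Confirm numerically:
  x=-6.418: |R|=0.85039 <1
  x=-5.055: |R|=0.71692 <1
  x=-4.963: |R|=0.70617 <1
  x=-4.020: |R|=0.57885 <1
  x=-8.965: |R|=1.01548 >1
  x=-8.923: |R|=1.01335 >1
  x=-8.896: |R|=1.01197 >1
So |R|<1 on (-8.6667, 0).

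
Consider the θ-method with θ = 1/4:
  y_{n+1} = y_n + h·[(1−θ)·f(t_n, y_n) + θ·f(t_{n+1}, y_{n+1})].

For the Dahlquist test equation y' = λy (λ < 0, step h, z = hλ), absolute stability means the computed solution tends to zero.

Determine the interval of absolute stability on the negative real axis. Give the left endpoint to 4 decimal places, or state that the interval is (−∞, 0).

(-4.0000, 0).

Test eqn y'=λy, z=hλ:
  y_{n+1} = y_n + z·[3/4·y_n + 1/4·y_{n+1}] ⇒ (1 − 1/4z)y_{n+1} = (1 + 3/4z)y_n
  R(z) = (1 + 3/4z)/(1 − 1/4z).

Solve |R(x)|<1 on ℝ⁻.
x=-1.75: |R|=0.2174
R=−1: 1+3/4x = −1+1/4x ⇒ -1/2x=2 ⇒ x=2/(-1/2)=-4.0000
Confirm numerically:
  x=-3.948: |R|=0.98691 <1
  x=-3.930: |R|=0.98235 <1
  x=-3.805: |R|=0.95003 <1
  x=-4.482: |R|=1.11365 >1
  x=-4.393: |R|=1.09365 >1
  x=-4.191: |R|=1.04664 >1
Stable set (-4.0000, 0).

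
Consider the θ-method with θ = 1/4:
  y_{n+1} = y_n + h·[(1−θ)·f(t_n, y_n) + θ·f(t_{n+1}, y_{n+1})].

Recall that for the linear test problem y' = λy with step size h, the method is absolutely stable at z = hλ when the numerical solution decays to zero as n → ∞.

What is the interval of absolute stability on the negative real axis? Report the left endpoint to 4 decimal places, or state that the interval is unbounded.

Test eqn y'=λy, z=hλ:
  y_{n+1} = y_n + z·[3/4·y_n + 1/4·y_{n+1}] ⇒ (1 − 1/4z)y_{n+1} = (1 + 3/4z)y_n
  so R(z) = (1 + 3/4z)/(1 − 1/4z).

Need |R(x)|<1, x<0.
x=-0.81: |R|=0.3264
R=−1: 1+3/4x = −1+1/4x ⇒ -1/2x=2 ⇒ x=2/(-1/2)=-4.0000
Confirm numerically:
  x=-3.611: |R|=0.89778 <1
  x=-2.432: |R|=0.51244 <1
  x=-2.126: |R|=0.38818 <1
  x=-2.112: |R|=0.38220 <1
  x=-4.485: |R|=1.11432 >1
  x=-4.149: |R|=1.03657 >1
So |R|<1 on (-4.0000, 0).

(-4.0000, 0).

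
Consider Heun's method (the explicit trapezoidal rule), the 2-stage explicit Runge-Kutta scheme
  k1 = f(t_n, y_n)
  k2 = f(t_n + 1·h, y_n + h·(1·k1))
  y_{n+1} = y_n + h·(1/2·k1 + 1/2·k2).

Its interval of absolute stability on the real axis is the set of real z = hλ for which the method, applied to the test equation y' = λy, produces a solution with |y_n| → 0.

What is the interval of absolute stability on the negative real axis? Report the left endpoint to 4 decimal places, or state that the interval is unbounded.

(-2.0000, 0).

Test eqn y'=λy, z=hλ:
  order 2, 2-stage ⇒ R(z)=1+z+z^2/2
  (e.g. R(-1.74)=0.77380, |R|=0.77380)

Need |R(x)|<1, x<0.
x=-1.74: |R|=0.7738
|R(-2.39)|=1.4661 |R(-1.61)|=0.6861 |R(-1.43)|=0.5924
Bisect:
  x_lo=-2.7186 |R|=1.9767  x_hi=-0.1598 |R|=0.8530
  mid=-1.43918 |R|=0.59644 →hi
  mid=-2.07887 |R|=1.08198 →lo
  mid=-1.75902 |R|=0.78806 →hi
  mid=-1.91894 |R|=0.92223 →hi
  mid=-1.99890 |R|=0.99891 →hi
  mid=-2.03889 |R|=1.03964 →lo
  mid=-2.01889 |R|=1.01907 →lo
  mid=-2.00890 |R|=1.00894 →lo
  ...
  [-2.00015,-2.00000] ⇒ x*=-2.0000
Stable set (-2.0000, 0).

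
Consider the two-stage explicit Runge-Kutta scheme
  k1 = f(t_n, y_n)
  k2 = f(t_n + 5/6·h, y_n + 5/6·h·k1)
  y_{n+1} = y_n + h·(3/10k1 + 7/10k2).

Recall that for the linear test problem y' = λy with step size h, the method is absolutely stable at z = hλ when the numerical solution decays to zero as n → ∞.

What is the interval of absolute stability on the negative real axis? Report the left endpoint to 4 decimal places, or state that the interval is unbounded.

z∈(-1.7143,0).

Set f=λy, z=hλ:
  k1=λy_n ⇒ h·k1=z·y_n;  k2=λ(1+5/6z)y_n ⇒ h·k2=z(1+5/6z)y_n
  y_{n+1}/y_n = 1 + 3/10z + 7/10z(1+5/6z) = 1 + z + 7/12z²
  so R(z) = 1 + z + 7/12z².

Solve |R(x)|<1 on ℝ⁻.
x=-0.92: |R|=0.5737
R=1: x+7/12x²=0 ⇒ x=−12/7=-1.7143; min R=1−1/(4·7/12)=0.5714>−1
Confirm numerically:
  x=-1.265: |R|=0.66846 <1
  x=-1.210: |R|=0.64406 <1
  x=-1.026: |R|=0.58806 <1
  x=-2.275: |R|=1.74411 >1
  x=-1.960: |R|=1.28093 >1
Stable set (-1.7143, 0).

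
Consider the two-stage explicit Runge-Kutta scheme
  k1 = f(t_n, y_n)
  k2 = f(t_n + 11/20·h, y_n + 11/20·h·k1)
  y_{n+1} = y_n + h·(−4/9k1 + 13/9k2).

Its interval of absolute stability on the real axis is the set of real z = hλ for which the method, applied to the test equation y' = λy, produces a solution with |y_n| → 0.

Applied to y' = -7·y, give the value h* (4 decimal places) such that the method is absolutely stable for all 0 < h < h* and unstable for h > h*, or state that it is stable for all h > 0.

Test eqn y'=λy, z=hλ:
  k1=λy_n ⇒ h·k1=z·y_n;  k2=λ(1+11/20z)y_n ⇒ h·k2=z(1+11/20z)y_n
  y_{n+1}/y_n = 1 − 4/9z + 13/9z(1+11/20z) = 1 + z + 143/180z²
  so R(z) = 1 + z + 143/180z².

Need |R(x)|<1, x<0.
x=-0.76: |R|=0.6989
R=1: x+143/180x²=0 ⇒ x=−180/143=-1.2587; min R=1−1/(4·143/180)=0.6853>−1
Confirm numerically:
  x=-1.222: |R|=0.96433 <1
  x=-0.764: |R|=0.69971 <1
  x=-0.583: |R|=0.68702 <1
  x=-1.483: |R|=1.26421 >1
  x=-1.376: |R|=1.12818 >1
  x=-1.285: |R|=1.02681 >1
Stable set (-1.2587, 0).

(-1.2587,0); λ=-7 ⇒ h* = (180/143)/7 = 0.1798.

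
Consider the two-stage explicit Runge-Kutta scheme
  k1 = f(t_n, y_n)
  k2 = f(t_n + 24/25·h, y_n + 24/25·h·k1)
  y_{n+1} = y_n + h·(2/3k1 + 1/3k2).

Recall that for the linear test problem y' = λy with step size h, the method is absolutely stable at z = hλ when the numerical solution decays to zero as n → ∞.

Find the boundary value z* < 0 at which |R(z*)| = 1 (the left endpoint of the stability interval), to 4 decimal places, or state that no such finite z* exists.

z* = -3.1250.

Set f=λy, z=hλ:
  k1=λy_n ⇒ h·k1=z·y_n;  k2=λ(1+24/25z)y_n ⇒ h·k2=z(1+24/25z)y_n
  y_{n+1}/y_n = 1 + 2/3z + 1/3z(1+24/25z) = 1 + z + 8/25z²
  ⇒ R(z) = 1 + z + 8/25z².

Boundary: |R(x)|=1, x<0.
x=-1.24: |R|=0.2520
R=1: x+8/25x²=0 ⇒ x=−25/8=-3.1250; min R=1−1/(4·8/25)=0.2188>−1
Confirm numerically:
  x=-2.807: |R|=0.71436 <1
  x=-2.746: |R|=0.66697 <1
  x=-2.281: |R|=0.38395 <1
  x=-3.385: |R|=1.28163 >1
  x=-3.335: |R|=1.22411 >1
Interval (-3.1250, 0).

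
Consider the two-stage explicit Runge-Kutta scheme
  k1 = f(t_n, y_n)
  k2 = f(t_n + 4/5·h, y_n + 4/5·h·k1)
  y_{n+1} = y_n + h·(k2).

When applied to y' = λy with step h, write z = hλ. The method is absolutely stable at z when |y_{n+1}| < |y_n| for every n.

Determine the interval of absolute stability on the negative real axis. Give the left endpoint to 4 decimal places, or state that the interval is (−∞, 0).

On y'=λy, z=hλ:
  k1=λy_n ⇒ h·k1=z·y_n;  k2=λ(1+4/5z)y_n ⇒ h·k2=z(1+4/5z)y_n
  y_{n+1}/y_n = 1 + z(1+4/5z) = 1 + z + 4/5z²
  Hence R(z) = 1 + z + 4/5z².

Need |R(x)|<1, x<0.
x=-0.41: |R|=0.7245
R=1: x+4/5x²=0 ⇒ x=−5/4=-1.2500; min R=1−1/(4·4/5)=0.6875>−1
Confirm numerically:
  x=-1.130: |R|=0.89152 <1
  x=-0.994: |R|=0.79643 <1
  x=-0.975: |R|=0.78550 <1
  x=-0.653: |R|=0.68813 <1
  x=-1.583: |R|=1.42171 >1
  x=-1.463: |R|=1.24930 >1
Stable set (-1.2500, 0).

z∈(-1.2500,0).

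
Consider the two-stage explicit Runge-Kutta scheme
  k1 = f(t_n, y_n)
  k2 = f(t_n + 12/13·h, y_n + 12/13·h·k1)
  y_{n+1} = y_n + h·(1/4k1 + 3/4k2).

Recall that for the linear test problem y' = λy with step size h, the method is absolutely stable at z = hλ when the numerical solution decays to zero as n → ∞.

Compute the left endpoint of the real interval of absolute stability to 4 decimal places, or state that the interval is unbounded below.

z* = -1.4444.

Set f=λy, z=hλ:
  k1=λy_n ⇒ h·k1=z·y_n;  k2=λ(1+12/13z)y_n ⇒ h·k2=z(1+12/13z)y_n
  y_{n+1}/y_n = 1 + 1/4z + 3/4z(1+12/13z) = 1 + z + 9/13z²
  Hence R(z) = 1 + z + 9/13z².

Boundary: |R(x)|=1, x<0.
x=-0.31: |R|=0.7565
R=1: x+9/13x²=0 ⇒ x=−13/9=-1.4444; min R=1−1/(4·9/13)=0.6389>−1
Confirm numerically:
  x=-1.312: |R|=0.87970 <1
  x=-1.018: |R|=0.69946 <1
  x=-0.914: |R|=0.66435 <1
  x=-1.712: |R|=1.31712 >1
  x=-1.542: |R|=1.10414 >1
Stable set (-1.4444, 0).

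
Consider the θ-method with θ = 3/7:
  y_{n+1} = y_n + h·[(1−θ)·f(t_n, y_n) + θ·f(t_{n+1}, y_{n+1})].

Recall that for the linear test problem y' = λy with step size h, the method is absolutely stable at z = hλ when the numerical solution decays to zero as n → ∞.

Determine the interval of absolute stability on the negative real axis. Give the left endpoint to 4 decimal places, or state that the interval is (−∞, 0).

z∈(-14.0000,0).

Test eqn y'=λy, z=hλ:
  y_{n+1} = y_n + z·[4/7·y_n + 3/7·y_{n+1}] ⇒ (1 − 3/7z)y_{n+1} = (1 + 4/7z)y_n
  Hence R(z) = (1 + 4/7z)/(1 − 3/7z).

Find x<0 with |R(x)|<1.
x=-0.79: |R|=0.4098
R=−1: 1+4/7x = −1+3/7x ⇒ -1/7x=2 ⇒ x=2/(-1/7)=-14.0000
Confirm numerically:
  x=-13.818: |R|=0.99624 <1
  x=-10.869: |R|=0.92095 <1
  x=-9.338: |R|=0.86685 <1
  x=-5.951: |R|=0.67614 <1
  x=-14.418: |R|=1.00832 >1
  x=-14.216: |R|=1.00435 >1
Interval (-14.0000, 0).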